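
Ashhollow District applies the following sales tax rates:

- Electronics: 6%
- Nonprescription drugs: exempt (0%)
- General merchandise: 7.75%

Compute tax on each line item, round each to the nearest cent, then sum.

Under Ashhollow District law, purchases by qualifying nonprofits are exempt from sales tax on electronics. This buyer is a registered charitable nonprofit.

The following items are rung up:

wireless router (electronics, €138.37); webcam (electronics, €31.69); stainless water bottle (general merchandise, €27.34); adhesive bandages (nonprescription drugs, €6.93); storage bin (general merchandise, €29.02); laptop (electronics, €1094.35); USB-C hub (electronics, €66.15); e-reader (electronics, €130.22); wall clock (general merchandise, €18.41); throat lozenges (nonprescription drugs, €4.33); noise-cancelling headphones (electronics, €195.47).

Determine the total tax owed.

€5.80

Wireless router €138.37: electronics, buyer-exempt → 0% → €0.00
Webcam €31.69: electronics, buyer-exempt → 0% → €0.00
Stainless water bottle €27.34: general merchandise → 7.75% → €2.12
Adhesive bandages €6.93: nonprescription drugs → 0% → €0.00
Storage bin €29.02: general merchandise → 7.75% → €2.25
Laptop €1094.35: electronics, buyer-exempt → 0% → €0.00
USB-C hub €66.15: electronics, buyer-exempt → 0% → €0.00
E-reader €130.22: electronics, buyer-exempt → 0% → €0.00
Wall clock €18.41: general merchandise → 7.75% → €1.43
Throat lozenges €4.33: nonprescription drugs → 0% → €0.00
Noise-cancelling headphones €195.47: electronics, buyer-exempt → 0% → €0.00
Total tax = €2.12 + €2.25 + €1.43 = €5.80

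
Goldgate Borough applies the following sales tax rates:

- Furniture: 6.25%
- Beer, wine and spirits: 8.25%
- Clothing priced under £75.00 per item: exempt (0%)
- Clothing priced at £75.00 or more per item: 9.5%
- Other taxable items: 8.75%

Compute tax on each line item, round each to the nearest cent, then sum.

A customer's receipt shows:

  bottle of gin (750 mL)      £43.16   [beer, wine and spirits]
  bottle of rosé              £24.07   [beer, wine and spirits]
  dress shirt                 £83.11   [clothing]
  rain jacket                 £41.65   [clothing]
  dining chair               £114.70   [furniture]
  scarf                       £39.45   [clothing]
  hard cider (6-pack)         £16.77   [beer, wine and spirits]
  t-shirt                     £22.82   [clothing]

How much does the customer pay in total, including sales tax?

Bottle of gin (750 mL) £43.16: beer, wine and spirits → 8.25% → £3.56
Bottle of rosé £24.07: beer, wine and spirits → 8.25% → £1.99
Dress shirt £83.11: clothing, £75.00 or more → 9.5% → £7.90
Rain jacket £41.65: clothing, under £75.00 → 0% → £0.00
Dining chair £114.70: furniture → 6.25% → £7.17
Scarf £39.45: clothing, under £75.00 → 0% → £0.00
Hard cider (6-pack) £16.77: beer, wine and spirits → 8.25% → £1.38
T-shirt £22.82: clothing, under £75.00 → 0% → £0.00
Subtotal = £385.73; tax = £22.00; total due = £407.73

£407.73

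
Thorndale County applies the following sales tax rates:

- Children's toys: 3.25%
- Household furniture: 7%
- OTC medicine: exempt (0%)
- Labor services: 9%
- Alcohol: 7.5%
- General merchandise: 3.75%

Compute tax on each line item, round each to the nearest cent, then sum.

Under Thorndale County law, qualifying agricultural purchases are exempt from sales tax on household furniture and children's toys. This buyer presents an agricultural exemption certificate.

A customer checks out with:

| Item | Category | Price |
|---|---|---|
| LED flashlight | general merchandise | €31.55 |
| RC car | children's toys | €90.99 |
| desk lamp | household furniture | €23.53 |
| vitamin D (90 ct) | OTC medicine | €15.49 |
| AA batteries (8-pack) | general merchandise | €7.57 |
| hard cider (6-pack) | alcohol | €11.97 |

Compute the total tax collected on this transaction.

€2.36

LED flashlight €31.55: general merchandise → 3.75% → €1.18
RC car €90.99: children's toys, buyer-exempt → 0% → €0.00
Desk lamp €23.53: household furniture, buyer-exempt → 0% → €0.00
Vitamin D (90 ct) €15.49: OTC medicine → 0% → €0.00
AA batteries (8-pack) €7.57: general merchandise → 3.75% → €0.28
Hard cider (6-pack) €11.97: alcohol → 7.5% → €0.90
Total tax = €1.18 + €0.28 + €0.90 = €2.36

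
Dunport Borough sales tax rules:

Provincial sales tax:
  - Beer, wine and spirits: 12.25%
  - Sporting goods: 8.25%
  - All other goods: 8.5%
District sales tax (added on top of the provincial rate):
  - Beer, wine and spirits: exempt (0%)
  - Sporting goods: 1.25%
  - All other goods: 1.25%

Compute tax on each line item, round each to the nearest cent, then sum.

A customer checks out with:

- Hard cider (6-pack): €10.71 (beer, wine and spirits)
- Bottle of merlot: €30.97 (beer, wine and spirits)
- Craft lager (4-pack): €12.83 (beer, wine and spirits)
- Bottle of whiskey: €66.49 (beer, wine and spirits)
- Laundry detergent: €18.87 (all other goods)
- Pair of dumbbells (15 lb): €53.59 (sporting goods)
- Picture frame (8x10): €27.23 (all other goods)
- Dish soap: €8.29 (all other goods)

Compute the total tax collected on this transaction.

Hard cider (6-pack) €10.71: beer, wine and spirits → 12.25% + 0% district = 12.25% → €1.31
Bottle of merlot €30.97: beer, wine and spirits → 12.25% + 0% district = 12.25% → €3.79
Craft lager (4-pack) €12.83: beer, wine and spirits → 12.25% + 0% district = 12.25% → €1.57
Bottle of whiskey €66.49: beer, wine and spirits → 12.25% + 0% district = 12.25% → €8.15
Laundry detergent €18.87: all other goods → 8.5% + 1.25% district = 9.75% → €1.84
Pair of dumbbells (15 lb) €53.59: sporting goods → 8.25% + 1.25% district = 9.5% → €5.09
Picture frame (8x10) €27.23: all other goods → 8.5% + 1.25% district = 9.75% → €2.65
Dish soap €8.29: all other goods → 8.5% + 1.25% district = 9.75% → €0.81
Total tax = €1.31 + €3.79 + €1.57 + €8.15 + €1.84 + €5.09 + €2.65 + €0.81 = €25.21

€25.21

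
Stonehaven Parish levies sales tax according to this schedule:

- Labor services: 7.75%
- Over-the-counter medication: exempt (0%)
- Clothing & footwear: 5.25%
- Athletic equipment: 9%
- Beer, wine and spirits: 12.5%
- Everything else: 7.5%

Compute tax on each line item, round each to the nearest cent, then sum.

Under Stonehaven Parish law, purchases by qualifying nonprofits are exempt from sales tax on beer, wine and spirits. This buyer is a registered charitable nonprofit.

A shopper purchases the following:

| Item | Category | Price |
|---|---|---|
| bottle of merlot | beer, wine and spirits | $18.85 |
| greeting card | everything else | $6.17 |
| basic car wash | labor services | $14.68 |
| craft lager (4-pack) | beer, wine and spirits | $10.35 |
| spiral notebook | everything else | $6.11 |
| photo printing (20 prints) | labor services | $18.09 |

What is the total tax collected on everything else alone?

Greeting card $6.17: everything else → 7.5% → $0.46
Spiral notebook $6.11: everything else → 7.5% → $0.46
Tax on everything else = $0.46 + $0.46 = $0.92

$0.92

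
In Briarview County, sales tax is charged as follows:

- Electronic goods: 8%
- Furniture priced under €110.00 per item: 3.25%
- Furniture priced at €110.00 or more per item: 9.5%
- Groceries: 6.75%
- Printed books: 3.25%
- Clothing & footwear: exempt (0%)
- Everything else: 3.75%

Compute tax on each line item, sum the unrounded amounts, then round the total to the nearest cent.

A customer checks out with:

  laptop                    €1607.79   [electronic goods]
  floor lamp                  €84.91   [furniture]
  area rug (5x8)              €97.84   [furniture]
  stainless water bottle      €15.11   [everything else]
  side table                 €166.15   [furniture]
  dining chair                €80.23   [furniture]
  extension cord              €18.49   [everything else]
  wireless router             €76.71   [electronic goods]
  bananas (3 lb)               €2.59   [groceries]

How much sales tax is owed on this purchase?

Laptop €1607.79: electronic goods → 8% → €128.6232
Floor lamp €84.91: furniture, under €110.00 → 3.25% → €2.759575
Area rug (5x8) €97.84: furniture, under €110.00 → 3.25% → €3.1798
Stainless water bottle €15.11: everything else → 3.75% → €0.566625
Side table €166.15: furniture, €110.00 or more → 9.5% → €15.78425
Dining chair €80.23: furniture, under €110.00 → 3.25% → €2.607475
Extension cord €18.49: everything else → 3.75% → €0.693375
Wireless router €76.71: electronic goods → 8% → €6.1368
Bananas (3 lb) €2.59: groceries → 6.75% → €0.174825
Unrounded tax sum = €160.525925 → €160.53

€160.53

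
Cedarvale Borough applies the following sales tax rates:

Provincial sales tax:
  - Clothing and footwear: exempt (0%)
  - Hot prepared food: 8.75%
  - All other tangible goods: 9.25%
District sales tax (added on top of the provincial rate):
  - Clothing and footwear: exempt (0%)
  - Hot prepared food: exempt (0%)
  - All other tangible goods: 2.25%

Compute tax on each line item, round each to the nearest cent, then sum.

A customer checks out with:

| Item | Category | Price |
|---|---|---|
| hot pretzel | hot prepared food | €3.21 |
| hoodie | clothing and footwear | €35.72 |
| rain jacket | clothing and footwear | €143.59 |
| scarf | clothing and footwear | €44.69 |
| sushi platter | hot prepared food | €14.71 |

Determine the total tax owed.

Hot pretzel €3.21: hot prepared food → 8.75% + 0% district = 8.75% → €0.28
Hoodie €35.72: clothing and footwear → 0% + 0% district = 0% → €0.00
Rain jacket €143.59: clothing and footwear → 0% + 0% district = 0% → €0.00
Scarf €44.69: clothing and footwear → 0% + 0% district = 0% → €0.00
Sushi platter €14.71: hot prepared food → 8.75% + 0% district = 8.75% → €1.29
Total tax = €0.28 + €1.29 = €1.57

€1.57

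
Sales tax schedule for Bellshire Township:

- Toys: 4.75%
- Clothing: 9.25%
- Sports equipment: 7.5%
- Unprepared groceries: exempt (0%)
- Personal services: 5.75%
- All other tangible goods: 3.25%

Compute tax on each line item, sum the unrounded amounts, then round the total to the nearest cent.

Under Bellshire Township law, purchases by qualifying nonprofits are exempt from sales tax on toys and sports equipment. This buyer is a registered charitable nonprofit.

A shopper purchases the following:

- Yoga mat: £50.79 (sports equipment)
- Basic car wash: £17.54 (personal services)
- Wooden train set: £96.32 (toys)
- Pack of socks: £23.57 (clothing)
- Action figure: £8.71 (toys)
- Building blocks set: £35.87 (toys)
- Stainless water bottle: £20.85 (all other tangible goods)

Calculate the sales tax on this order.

Yoga mat £50.79: sports equipment, buyer-exempt → 0% → £0.00
Basic car wash £17.54: personal services → 5.75% → £1.00855
Wooden train set £96.32: toys, buyer-exempt → 0% → £0.00
Pack of socks £23.57: clothing → 9.25% → £2.180225
Action figure £8.71: toys, buyer-exempt → 0% → £0.00
Building blocks set £35.87: toys, buyer-exempt → 0% → £0.00
Stainless water bottle £20.85: all other tangible goods → 3.25% → £0.677625
Unrounded tax sum = £3.8664 → £3.87

£3.87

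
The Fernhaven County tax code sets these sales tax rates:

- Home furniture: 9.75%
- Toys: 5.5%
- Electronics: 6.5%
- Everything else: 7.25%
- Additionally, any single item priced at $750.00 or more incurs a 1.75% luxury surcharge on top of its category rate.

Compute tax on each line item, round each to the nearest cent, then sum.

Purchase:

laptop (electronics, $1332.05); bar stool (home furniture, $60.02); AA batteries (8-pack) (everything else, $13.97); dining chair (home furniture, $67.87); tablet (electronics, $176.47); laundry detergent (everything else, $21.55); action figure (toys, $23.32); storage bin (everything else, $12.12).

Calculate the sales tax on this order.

Laptop $1332.05: electronics → 6.5% + 1.75% surcharge = 8.25% → $109.89
Bar stool $60.02: home furniture → 9.75% → $5.85
AA batteries (8-pack) $13.97: everything else → 7.25% → $1.01
Dining chair $67.87: home furniture → 9.75% → $6.62
Tablet $176.47: electronics → 6.5% → $11.47
Laundry detergent $21.55: everything else → 7.25% → $1.56
Action figure $23.32: toys → 5.5% → $1.28
Storage bin $12.12: everything else → 7.25% → $0.88
Total tax = $109.89 + $5.85 + $1.01 + $6.62 + $11.47 + $1.56 + $1.28 + $0.88 = $138.56

$138.56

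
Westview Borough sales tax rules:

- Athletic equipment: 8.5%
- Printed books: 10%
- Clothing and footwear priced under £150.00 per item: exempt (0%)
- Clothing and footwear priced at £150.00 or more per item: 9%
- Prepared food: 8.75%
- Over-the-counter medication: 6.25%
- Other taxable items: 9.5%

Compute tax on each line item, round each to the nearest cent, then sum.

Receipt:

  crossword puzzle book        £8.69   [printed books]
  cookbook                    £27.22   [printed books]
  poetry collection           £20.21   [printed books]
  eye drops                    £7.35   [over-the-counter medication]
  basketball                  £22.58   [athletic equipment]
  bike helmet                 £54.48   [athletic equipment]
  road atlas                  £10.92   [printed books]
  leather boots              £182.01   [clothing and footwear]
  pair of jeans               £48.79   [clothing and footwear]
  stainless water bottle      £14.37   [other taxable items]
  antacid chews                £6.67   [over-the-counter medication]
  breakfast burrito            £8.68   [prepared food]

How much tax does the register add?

Crossword puzzle book £8.69: printed books → 10% → £0.87
Cookbook £27.22: printed books → 10% → £2.72
Poetry collection £20.21: printed books → 10% → £2.02
Eye drops £7.35: over-the-counter medication → 6.25% → £0.46
Basketball £22.58: athletic equipment → 8.5% → £1.92
Bike helmet £54.48: athletic equipment → 8.5% → £4.63
Road atlas £10.92: printed books → 10% → £1.09
Leather boots £182.01: clothing and footwear, £150.00 or more → 9% → £16.38
Pair of jeans £48.79: clothing and footwear, under £150.00 → 0% → £0.00
Stainless water bottle £14.37: other taxable items → 9.5% → £1.37
Antacid chews £6.67: over-the-counter medication → 6.25% → £0.42
Breakfast burrito £8.68: prepared food → 8.75% → £0.76
Total tax = £0.87 + £2.72 + £2.02 + £0.46 + £1.92 + £4.63 + £1.09 + £16.38 + £1.37 + £0.42 + £0.76 = £32.64

£32.64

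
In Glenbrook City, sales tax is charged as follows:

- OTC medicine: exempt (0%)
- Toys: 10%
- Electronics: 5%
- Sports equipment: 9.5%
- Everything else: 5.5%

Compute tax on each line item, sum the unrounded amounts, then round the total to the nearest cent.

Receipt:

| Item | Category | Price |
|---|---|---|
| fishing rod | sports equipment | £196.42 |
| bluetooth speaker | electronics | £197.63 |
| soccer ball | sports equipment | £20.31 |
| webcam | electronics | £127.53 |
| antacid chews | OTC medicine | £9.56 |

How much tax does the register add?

£36.85

Fishing rod £196.42: sports equipment → 9.5% → £18.6599
Bluetooth speaker £197.63: electronics → 5% → £9.8815
Soccer ball £20.31: sports equipment → 9.5% → £1.92945
Webcam £127.53: electronics → 5% → £6.3765
Antacid chews £9.56: OTC medicine → 0% → £0.00
Unrounded tax sum = £36.84735 → £36.85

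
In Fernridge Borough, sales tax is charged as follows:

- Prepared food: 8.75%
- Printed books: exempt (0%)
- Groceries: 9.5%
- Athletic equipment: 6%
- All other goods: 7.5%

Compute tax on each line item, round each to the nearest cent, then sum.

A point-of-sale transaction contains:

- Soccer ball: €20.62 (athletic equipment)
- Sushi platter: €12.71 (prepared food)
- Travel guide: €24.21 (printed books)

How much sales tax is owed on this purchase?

€2.35

Soccer ball €20.62: athletic equipment → 6% → €1.24
Sushi platter €12.71: prepared food → 8.75% → €1.11
Travel guide €24.21: printed books → 0% → €0.00
Total tax = €1.24 + €1.11 = €2.35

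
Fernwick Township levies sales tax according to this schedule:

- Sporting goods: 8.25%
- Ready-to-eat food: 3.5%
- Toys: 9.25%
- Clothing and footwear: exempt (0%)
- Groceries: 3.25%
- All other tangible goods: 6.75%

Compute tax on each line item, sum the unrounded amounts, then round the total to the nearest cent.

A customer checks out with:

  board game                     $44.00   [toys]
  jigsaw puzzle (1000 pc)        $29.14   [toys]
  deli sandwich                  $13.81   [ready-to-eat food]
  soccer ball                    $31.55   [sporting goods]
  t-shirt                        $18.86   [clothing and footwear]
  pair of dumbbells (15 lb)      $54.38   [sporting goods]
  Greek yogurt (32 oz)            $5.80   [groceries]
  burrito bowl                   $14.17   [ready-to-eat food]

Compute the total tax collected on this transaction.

$15.02

Board game $44.00: toys → 9.25% → $4.07
Jigsaw puzzle (1000 pc) $29.14: toys → 9.25% → $2.69545
Deli sandwich $13.81: ready-to-eat food → 3.5% → $0.48335
Soccer ball $31.55: sporting goods → 8.25% → $2.602875
T-shirt $18.86: clothing and footwear → 0% → $0.00
Pair of dumbbells (15 lb) $54.38: sporting goods → 8.25% → $4.48635
Greek yogurt (32 oz) $5.80: groceries → 3.25% → $0.1885
Burrito bowl $14.17: ready-to-eat food → 3.5% → $0.49595
Unrounded tax sum = $15.022475 → $15.02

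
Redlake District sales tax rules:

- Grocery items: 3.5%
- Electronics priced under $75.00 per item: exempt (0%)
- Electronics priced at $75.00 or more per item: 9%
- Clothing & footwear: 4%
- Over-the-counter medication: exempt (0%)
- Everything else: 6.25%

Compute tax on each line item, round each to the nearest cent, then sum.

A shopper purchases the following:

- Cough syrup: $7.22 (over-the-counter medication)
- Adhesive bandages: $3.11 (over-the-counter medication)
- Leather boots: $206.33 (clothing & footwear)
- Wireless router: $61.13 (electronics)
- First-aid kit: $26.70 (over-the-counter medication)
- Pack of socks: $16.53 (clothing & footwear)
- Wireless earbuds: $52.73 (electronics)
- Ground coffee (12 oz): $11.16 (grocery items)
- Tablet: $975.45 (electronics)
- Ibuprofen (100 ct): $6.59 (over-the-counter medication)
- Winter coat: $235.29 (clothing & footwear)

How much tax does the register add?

$106.50

Cough syrup $7.22: over-the-counter medication → 0% → $0.00
Adhesive bandages $3.11: over-the-counter medication → 0% → $0.00
Leather boots $206.33: clothing & footwear → 4% → $8.25
Wireless router $61.13: electronics, under $75.00 → 0% → $0.00
First-aid kit $26.70: over-the-counter medication → 0% → $0.00
Pack of socks $16.53: clothing & footwear → 4% → $0.66
Wireless earbuds $52.73: electronics, under $75.00 → 0% → $0.00
Ground coffee (12 oz) $11.16: grocery items → 3.5% → $0.39
Tablet $975.45: electronics, $75.00 or more → 9% → $87.79
Ibuprofen (100 ct) $6.59: over-the-counter medication → 0% → $0.00
Winter coat $235.29: clothing & footwear → 4% → $9.41
Total tax = $8.25 + $0.66 + $0.39 + $87.79 + $9.41 = $106.50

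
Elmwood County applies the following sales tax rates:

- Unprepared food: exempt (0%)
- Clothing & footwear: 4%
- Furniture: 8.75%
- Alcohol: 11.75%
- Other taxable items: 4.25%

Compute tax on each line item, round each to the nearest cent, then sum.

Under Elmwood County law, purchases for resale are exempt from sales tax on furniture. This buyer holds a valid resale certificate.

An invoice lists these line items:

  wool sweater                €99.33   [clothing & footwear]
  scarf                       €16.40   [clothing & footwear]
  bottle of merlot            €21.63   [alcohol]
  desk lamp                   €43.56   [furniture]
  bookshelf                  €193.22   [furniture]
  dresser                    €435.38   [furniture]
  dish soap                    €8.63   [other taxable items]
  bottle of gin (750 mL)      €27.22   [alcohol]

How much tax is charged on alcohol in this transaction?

€5.74

Bottle of merlot €21.63: alcohol → 11.75% → €2.54
Bottle of gin (750 mL) €27.22: alcohol → 11.75% → €3.20
Tax on alcohol = €2.54 + €3.20 = €5.74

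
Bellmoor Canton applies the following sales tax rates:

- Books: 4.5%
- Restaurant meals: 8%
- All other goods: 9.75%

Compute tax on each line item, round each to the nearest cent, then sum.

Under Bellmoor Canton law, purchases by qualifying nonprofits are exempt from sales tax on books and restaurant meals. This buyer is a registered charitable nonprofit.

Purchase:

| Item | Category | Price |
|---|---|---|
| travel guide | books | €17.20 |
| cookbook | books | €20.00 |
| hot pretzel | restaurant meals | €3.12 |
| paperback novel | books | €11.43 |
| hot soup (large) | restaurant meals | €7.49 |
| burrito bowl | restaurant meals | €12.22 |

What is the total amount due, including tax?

€71.46

Travel guide €17.20: books, buyer-exempt → 0% → €0.00
Cookbook €20.00: books, buyer-exempt → 0% → €0.00
Hot pretzel €3.12: restaurant meals, buyer-exempt → 0% → €0.00
Paperback novel €11.43: books, buyer-exempt → 0% → €0.00
Hot soup (large) €7.49: restaurant meals, buyer-exempt → 0% → €0.00
Burrito bowl €12.22: restaurant meals, buyer-exempt → 0% → €0.00
Subtotal = €71.46; tax = €0.00; total due = €71.46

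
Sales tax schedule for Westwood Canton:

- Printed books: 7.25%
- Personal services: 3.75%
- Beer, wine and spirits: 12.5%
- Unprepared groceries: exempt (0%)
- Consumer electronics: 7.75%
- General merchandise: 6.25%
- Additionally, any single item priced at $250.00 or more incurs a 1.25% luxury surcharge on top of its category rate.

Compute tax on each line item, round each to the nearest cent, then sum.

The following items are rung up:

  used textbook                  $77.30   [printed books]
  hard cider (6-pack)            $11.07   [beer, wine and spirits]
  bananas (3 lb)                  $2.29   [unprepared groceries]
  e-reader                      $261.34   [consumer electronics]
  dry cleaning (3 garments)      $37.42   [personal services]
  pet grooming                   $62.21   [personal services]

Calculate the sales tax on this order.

Used textbook $77.30: printed books → 7.25% → $5.60
Hard cider (6-pack) $11.07: beer, wine and spirits → 12.5% → $1.38
Bananas (3 lb) $2.29: unprepared groceries → 0% → $0.00
E-reader $261.34: consumer electronics → 7.75% + 1.25% surcharge = 9% → $23.52
Dry cleaning (3 garments) $37.42: personal services → 3.75% → $1.40
Pet grooming $62.21: personal services → 3.75% → $2.33
Total tax = $5.60 + $1.38 + $23.52 + $1.40 + $2.33 = $34.23

$34.23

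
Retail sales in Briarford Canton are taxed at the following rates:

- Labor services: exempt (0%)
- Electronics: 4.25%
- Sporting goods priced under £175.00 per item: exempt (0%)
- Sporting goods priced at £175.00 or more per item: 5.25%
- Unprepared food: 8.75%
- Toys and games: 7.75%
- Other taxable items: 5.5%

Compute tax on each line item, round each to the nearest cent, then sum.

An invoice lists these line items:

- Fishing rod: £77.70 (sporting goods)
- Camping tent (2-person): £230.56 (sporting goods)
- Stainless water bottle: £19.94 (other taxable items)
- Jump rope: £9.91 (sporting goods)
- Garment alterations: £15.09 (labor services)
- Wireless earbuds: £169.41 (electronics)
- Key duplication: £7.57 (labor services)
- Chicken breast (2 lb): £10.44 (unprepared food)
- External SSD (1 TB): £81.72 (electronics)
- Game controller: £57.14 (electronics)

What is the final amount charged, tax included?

£706.69

Fishing rod £77.70: sporting goods, under £175.00 → 0% → £0.00
Camping tent (2-person) £230.56: sporting goods, £175.00 or more → 5.25% → £12.10
Stainless water bottle £19.94: other taxable items → 5.5% → £1.10
Jump rope £9.91: sporting goods, under £175.00 → 0% → £0.00
Garment alterations £15.09: labor services → 0% → £0.00
Wireless earbuds £169.41: electronics → 4.25% → £7.20
Key duplication £7.57: labor services → 0% → £0.00
Chicken breast (2 lb) £10.44: unprepared food → 8.75% → £0.91
External SSD (1 TB) £81.72: electronics → 4.25% → £3.47
Game controller £57.14: electronics → 4.25% → £2.43
Subtotal = £679.48; tax = £27.21; total due = £706.69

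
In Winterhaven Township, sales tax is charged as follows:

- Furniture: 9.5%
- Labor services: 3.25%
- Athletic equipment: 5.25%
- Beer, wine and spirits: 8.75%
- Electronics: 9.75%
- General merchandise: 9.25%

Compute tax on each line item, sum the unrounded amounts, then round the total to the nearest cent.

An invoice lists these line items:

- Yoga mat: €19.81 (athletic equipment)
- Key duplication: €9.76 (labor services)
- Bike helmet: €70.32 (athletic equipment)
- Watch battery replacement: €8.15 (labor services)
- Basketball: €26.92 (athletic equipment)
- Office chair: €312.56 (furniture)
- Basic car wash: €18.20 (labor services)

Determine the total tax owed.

Yoga mat €19.81: athletic equipment → 5.25% → €1.040025
Key duplication €9.76: labor services → 3.25% → €0.3172
Bike helmet €70.32: athletic equipment → 5.25% → €3.6918
Watch battery replacement €8.15: labor services → 3.25% → €0.264875
Basketball €26.92: athletic equipment → 5.25% → €1.4133
Office chair €312.56: furniture → 9.5% → €29.6932
Basic car wash €18.20: labor services → 3.25% → €0.5915
Unrounded tax sum = €37.0119 → €37.01

€37.01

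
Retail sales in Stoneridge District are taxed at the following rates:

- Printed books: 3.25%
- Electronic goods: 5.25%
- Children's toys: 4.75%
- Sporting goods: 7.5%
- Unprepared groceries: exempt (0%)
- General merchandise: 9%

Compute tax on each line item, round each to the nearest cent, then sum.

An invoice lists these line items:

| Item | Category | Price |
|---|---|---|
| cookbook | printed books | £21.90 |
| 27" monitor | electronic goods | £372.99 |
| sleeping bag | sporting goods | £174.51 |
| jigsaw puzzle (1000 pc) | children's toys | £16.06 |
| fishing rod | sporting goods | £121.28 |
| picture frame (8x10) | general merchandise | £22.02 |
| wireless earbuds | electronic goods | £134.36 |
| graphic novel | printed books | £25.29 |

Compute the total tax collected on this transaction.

£53.09

Cookbook £21.90: printed books → 3.25% → £0.71
27" monitor £372.99: electronic goods → 5.25% → £19.58
Sleeping bag £174.51: sporting goods → 7.5% → £13.09
Jigsaw puzzle (1000 pc) £16.06: children's toys → 4.75% → £0.76
Fishing rod £121.28: sporting goods → 7.5% → £9.10
Picture frame (8x10) £22.02: general merchandise → 9% → £1.98
Wireless earbuds £134.36: electronic goods → 5.25% → £7.05
Graphic novel £25.29: printed books → 3.25% → £0.82
Total tax = £0.71 + £19.58 + £13.09 + £0.76 + £9.10 + £1.98 + £7.05 + £0.82 = £53.09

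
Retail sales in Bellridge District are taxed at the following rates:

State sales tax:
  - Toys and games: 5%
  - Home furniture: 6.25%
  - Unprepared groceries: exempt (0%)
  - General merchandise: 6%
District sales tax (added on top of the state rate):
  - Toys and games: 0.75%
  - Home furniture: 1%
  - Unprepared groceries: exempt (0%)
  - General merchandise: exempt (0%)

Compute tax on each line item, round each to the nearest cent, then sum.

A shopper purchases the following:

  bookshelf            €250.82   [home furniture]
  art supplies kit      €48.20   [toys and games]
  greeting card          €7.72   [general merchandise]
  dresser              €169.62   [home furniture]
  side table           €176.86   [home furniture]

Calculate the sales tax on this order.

Bookshelf €250.82: home furniture → 6.25% + 1% district = 7.25% → €18.18
Art supplies kit €48.20: toys and games → 5% + 0.75% district = 5.75% → €2.77
Greeting card €7.72: general merchandise → 6% + 0% district = 6% → €0.46
Dresser €169.62: home furniture → 6.25% + 1% district = 7.25% → €12.30
Side table €176.86: home furniture → 6.25% + 1% district = 7.25% → €12.82
Total tax = €18.18 + €2.77 + €0.46 + €12.30 + €12.82 = €46.53

€46.53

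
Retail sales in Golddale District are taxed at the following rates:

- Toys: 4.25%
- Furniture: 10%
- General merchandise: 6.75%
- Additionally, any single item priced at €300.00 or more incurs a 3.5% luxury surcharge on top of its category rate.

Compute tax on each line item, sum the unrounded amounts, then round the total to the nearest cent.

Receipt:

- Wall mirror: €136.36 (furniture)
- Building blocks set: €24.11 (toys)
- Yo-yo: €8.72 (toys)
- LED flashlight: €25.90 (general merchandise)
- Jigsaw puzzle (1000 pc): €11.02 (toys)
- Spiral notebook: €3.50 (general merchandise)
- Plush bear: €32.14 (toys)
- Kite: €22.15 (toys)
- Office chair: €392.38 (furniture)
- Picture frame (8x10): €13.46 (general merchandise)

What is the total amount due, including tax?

Wall mirror €136.36: furniture → 10% → €13.636
Building blocks set €24.11: toys → 4.25% → €1.024675
Yo-yo €8.72: toys → 4.25% → €0.3706
LED flashlight €25.90: general merchandise → 6.75% → €1.74825
Jigsaw puzzle (1000 pc) €11.02: toys → 4.25% → €0.46835
Spiral notebook €3.50: general merchandise → 6.75% → €0.23625
Plush bear €32.14: toys → 4.25% → €1.36595
Kite €22.15: toys → 4.25% → €0.941375
Office chair €392.38: furniture → 10% + 3.5% surcharge = 13.5% → €52.9713
Picture frame (8x10) €13.46: general merchandise → 6.75% → €0.90855
Subtotal = €669.74; unrounded tax = €73.6713 → €73.67; total due = €743.41

€743.41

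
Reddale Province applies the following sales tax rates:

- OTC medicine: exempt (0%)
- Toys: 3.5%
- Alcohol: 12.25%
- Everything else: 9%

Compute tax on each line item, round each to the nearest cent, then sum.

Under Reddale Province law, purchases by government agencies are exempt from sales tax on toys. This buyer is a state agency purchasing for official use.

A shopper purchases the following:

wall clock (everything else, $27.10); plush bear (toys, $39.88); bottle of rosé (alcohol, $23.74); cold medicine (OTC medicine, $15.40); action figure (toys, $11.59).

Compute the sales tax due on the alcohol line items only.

$2.91

Bottle of rosé $23.74: alcohol → 12.25% → $2.91
Tax on alcohol = $2.91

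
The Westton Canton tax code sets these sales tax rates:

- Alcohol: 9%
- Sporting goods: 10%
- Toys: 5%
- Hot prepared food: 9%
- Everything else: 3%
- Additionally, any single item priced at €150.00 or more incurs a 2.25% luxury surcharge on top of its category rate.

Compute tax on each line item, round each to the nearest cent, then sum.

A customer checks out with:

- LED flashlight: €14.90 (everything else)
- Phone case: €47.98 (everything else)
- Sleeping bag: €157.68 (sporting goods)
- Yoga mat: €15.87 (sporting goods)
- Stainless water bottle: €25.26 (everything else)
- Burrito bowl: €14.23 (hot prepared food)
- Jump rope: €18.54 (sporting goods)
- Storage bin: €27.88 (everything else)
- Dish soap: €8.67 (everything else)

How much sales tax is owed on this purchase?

€27.79

LED flashlight €14.90: everything else → 3% → €0.45
Phone case €47.98: everything else → 3% → €1.44
Sleeping bag €157.68: sporting goods → 10% + 2.25% surcharge = 12.25% → €19.32
Yoga mat €15.87: sporting goods → 10% → €1.59
Stainless water bottle €25.26: everything else → 3% → €0.76
Burrito bowl €14.23: hot prepared food → 9% → €1.28
Jump rope €18.54: sporting goods → 10% → €1.85
Storage bin €27.88: everything else → 3% → €0.84
Dish soap €8.67: everything else → 3% → €0.26
Total tax = €0.45 + €1.44 + €19.32 + €1.59 + €0.76 + €1.28 + €1.85 + €0.84 + €0.26 = €27.79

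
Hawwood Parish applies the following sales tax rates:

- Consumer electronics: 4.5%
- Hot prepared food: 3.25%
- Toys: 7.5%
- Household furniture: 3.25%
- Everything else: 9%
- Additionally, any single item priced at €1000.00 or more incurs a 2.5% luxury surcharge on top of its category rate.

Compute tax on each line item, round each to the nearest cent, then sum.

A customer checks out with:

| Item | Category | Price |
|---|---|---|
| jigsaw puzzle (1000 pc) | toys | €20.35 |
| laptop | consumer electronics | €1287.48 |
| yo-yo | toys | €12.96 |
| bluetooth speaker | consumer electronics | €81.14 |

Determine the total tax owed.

€96.27

Jigsaw puzzle (1000 pc) €20.35: toys → 7.5% → €1.53
Laptop €1287.48: consumer electronics → 4.5% + 2.5% surcharge = 7% → €90.12
Yo-yo €12.96: toys → 7.5% → €0.97
Bluetooth speaker €81.14: consumer electronics → 4.5% → €3.65
Total tax = €1.53 + €90.12 + €0.97 + €3.65 = €96.27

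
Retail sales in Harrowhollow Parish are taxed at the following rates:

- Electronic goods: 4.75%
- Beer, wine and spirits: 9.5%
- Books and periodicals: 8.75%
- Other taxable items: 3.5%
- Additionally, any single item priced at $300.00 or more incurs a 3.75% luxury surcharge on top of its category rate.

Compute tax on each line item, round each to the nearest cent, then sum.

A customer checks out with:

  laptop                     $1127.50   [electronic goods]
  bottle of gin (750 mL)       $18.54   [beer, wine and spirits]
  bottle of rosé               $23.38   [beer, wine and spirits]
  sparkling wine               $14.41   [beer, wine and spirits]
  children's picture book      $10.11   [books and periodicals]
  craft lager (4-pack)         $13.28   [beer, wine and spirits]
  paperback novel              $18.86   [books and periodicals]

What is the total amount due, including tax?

$1331.06

Laptop $1127.50: electronic goods → 4.75% + 3.75% surcharge = 8.5% → $95.84
Bottle of gin (750 mL) $18.54: beer, wine and spirits → 9.5% → $1.76
Bottle of rosé $23.38: beer, wine and spirits → 9.5% → $2.22
Sparkling wine $14.41: beer, wine and spirits → 9.5% → $1.37
Children's picture book $10.11: books and periodicals → 8.75% → $0.88
Craft lager (4-pack) $13.28: beer, wine and spirits → 9.5% → $1.26
Paperback novel $18.86: books and periodicals → 8.75% → $1.65
Subtotal = $1226.08; tax = $104.98; total due = $1331.06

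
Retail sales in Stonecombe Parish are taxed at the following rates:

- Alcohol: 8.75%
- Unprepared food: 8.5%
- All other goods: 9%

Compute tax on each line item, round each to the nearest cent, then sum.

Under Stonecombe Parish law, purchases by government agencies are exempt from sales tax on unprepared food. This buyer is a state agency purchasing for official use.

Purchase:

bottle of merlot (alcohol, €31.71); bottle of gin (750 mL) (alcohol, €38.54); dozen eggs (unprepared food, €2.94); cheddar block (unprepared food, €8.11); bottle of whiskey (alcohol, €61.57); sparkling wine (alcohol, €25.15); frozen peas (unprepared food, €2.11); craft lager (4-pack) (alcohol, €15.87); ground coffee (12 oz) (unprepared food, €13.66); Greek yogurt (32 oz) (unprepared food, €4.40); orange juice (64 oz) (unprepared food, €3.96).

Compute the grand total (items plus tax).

Bottle of merlot €31.71: alcohol → 8.75% → €2.77
Bottle of gin (750 mL) €38.54: alcohol → 8.75% → €3.37
Dozen eggs €2.94: unprepared food, buyer-exempt → 0% → €0.00
Cheddar block €8.11: unprepared food, buyer-exempt → 0% → €0.00
Bottle of whiskey €61.57: alcohol → 8.75% → €5.39
Sparkling wine €25.15: alcohol → 8.75% → €2.20
Frozen peas €2.11: unprepared food, buyer-exempt → 0% → €0.00
Craft lager (4-pack) €15.87: alcohol → 8.75% → €1.39
Ground coffee (12 oz) €13.66: unprepared food, buyer-exempt → 0% → €0.00
Greek yogurt (32 oz) €4.40: unprepared food, buyer-exempt → 0% → €0.00
Orange juice (64 oz) €3.96: unprepared food, buyer-exempt → 0% → €0.00
Subtotal = €208.02; tax = €15.12; total due = €223.14

€223.14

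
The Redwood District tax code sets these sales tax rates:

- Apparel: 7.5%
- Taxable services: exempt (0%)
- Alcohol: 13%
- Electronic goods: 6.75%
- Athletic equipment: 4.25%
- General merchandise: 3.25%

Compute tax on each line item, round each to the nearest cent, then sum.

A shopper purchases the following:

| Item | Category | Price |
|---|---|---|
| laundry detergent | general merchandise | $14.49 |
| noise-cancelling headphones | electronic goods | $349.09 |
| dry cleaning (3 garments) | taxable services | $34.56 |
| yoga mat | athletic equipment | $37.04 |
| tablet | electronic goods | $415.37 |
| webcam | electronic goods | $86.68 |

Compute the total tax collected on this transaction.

$59.49

Laundry detergent $14.49: general merchandise → 3.25% → $0.47
Noise-cancelling headphones $349.09: electronic goods → 6.75% → $23.56
Dry cleaning (3 garments) $34.56: taxable services → 0% → $0.00
Yoga mat $37.04: athletic equipment → 4.25% → $1.57
Tablet $415.37: electronic goods → 6.75% → $28.04
Webcam $86.68: electronic goods → 6.75% → $5.85
Total tax = $0.47 + $23.56 + $1.57 + $28.04 + $5.85 = $59.49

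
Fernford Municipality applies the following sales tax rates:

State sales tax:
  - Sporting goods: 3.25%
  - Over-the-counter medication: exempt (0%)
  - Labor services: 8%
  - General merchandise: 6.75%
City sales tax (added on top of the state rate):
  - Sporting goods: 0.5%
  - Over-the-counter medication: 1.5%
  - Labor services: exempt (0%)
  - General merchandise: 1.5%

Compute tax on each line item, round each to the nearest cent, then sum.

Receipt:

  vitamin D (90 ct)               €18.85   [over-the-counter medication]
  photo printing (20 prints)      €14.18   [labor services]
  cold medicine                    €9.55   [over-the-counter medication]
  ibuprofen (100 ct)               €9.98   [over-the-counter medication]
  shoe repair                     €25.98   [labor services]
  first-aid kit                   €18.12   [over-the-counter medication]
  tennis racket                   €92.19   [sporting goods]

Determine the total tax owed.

€7.51

Vitamin D (90 ct) €18.85: over-the-counter medication → 0% + 1.5% city = 1.5% → €0.28
Photo printing (20 prints) €14.18: labor services → 8% + 0% city = 8% → €1.13
Cold medicine €9.55: over-the-counter medication → 0% + 1.5% city = 1.5% → €0.14
Ibuprofen (100 ct) €9.98: over-the-counter medication → 0% + 1.5% city = 1.5% → €0.15
Shoe repair €25.98: labor services → 8% + 0% city = 8% → €2.08
First-aid kit €18.12: over-the-counter medication → 0% + 1.5% city = 1.5% → €0.27
Tennis racket €92.19: sporting goods → 3.25% + 0.5% city = 3.75% → €3.46
Total tax = €0.28 + €1.13 + €0.14 + €0.15 + €2.08 + €0.27 + €3.46 = €7.51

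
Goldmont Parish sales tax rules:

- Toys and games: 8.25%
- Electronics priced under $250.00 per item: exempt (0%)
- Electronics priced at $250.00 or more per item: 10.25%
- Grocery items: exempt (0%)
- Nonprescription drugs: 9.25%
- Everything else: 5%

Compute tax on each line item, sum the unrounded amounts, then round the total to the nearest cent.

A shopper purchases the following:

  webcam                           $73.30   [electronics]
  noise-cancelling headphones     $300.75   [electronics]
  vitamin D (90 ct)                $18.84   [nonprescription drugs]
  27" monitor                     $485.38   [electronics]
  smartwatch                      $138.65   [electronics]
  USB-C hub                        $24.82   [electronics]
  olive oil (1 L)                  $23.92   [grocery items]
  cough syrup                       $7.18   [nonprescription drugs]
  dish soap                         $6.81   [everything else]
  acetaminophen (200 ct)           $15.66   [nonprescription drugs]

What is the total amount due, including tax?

$1180.08

Webcam $73.30: electronics, under $250.00 → 0% → $0.00
Noise-cancelling headphones $300.75: electronics, $250.00 or more → 10.25% → $30.826875
Vitamin D (90 ct) $18.84: nonprescription drugs → 9.25% → $1.7427
27" monitor $485.38: electronics, $250.00 or more → 10.25% → $49.75145
Smartwatch $138.65: electronics, under $250.00 → 0% → $0.00
USB-C hub $24.82: electronics, under $250.00 → 0% → $0.00
Olive oil (1 L) $23.92: grocery items → 0% → $0.00
Cough syrup $7.18: nonprescription drugs → 9.25% → $0.66415
Dish soap $6.81: everything else → 5% → $0.3405
Acetaminophen (200 ct) $15.66: nonprescription drugs → 9.25% → $1.44855
Subtotal = $1095.31; unrounded tax = $84.774225 → $84.77; total due = $1180.08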